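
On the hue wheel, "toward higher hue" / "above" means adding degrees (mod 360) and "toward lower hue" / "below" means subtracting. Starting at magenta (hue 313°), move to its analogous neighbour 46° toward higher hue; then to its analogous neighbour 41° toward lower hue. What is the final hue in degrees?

313 + 46 = 359°   (analog 46° ↑)
359 − 41 = 318°   (analog 41° ↓)

318°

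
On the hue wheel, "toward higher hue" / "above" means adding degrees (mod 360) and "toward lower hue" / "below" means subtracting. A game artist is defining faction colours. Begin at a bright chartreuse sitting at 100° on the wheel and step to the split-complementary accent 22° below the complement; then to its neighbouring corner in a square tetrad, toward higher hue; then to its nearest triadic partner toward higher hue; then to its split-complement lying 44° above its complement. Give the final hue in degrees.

split-comp 22° ↓ +158°: 100 + 158 = 258°
square ↑ +90°: 258 + 90 = 348°
triadic ↑ +120°: 348 + 120 = 468 → 468 − 360 = 108°
split-comp 44° ↑ +224°: 108 + 224 = 332°

332°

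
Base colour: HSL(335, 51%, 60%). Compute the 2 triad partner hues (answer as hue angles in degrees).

95° and 215°

A triad places three hues 120° apart.
335 + 120 = 455 → 455 − 360 = 95°
335 + 240 = 575 → 575 − 360 = 215°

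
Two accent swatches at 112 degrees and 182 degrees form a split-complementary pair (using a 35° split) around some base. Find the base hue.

327°

The accents sit 35° either side of the complement, so the complement is their short-arc midpoint on the wheel.
Short-arc midpoint of 112° and 182°: 147°.
Base is 180° from the complement: 147 − 180 = -33 → -33 + 360 = 327°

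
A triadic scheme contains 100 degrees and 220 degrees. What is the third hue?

340°

A triad spaces three hues 120° apart.
The full set is {100°, 220°, 340°}.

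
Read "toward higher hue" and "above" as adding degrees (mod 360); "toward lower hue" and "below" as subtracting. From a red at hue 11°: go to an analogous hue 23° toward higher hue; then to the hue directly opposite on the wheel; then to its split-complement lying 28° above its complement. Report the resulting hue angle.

62°

11 + 23 = 34°   (analog 23° ↑)
34 + 180 = 214°   (complement)
214 + 208 = 422 → 422 − 360 = 62°   (split-comp 28° ↑)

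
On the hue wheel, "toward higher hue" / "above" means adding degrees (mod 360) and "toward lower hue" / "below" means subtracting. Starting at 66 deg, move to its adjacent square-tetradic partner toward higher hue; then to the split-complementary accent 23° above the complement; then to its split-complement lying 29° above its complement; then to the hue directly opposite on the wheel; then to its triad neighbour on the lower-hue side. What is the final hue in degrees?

66 + 90 = 156°   (square ↑)
156 + 203 = 359°   (split-comp 23° ↑)
359 + 209 = 568 → 568 − 360 = 208°   (split-comp 29° ↑)
208 + 180 = 388 → 388 − 360 = 28°   (complement)
28 − 120 = -92 → -92 + 360 = 268°   (triadic ↓)

268°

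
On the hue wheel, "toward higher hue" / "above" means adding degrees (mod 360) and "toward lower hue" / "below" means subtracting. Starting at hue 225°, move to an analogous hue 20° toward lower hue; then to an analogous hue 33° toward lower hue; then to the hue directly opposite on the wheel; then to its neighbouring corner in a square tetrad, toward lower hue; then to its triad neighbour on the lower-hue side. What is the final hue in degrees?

142°

225 − 20 = 205°   (analog 20° ↓)
205 − 33 = 172°   (analog 33° ↓)
172 + 180 = 352°   (complement)
352 − 90 = 262°   (square ↓)
262 − 120 = 142°   (triadic ↓)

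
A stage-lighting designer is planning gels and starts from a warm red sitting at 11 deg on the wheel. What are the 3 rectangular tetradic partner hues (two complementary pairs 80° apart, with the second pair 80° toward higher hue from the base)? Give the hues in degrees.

91°, 191°, 271°

A rectangular tetradic uses two complementary pairs 80° apart: offsets 0°, 80°, 180°, 260°.
11 + 80 = 91°
11 + 180 = 191°
11 + 260 = 271°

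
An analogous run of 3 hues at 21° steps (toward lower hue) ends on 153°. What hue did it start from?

2 steps of 21° (toward lower hue) give a net shift of −42°.
Start = end − shift: 153 + 42 = 195°

195°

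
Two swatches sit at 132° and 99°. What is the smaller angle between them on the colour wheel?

|132 − 99| = 33.
33 ≤ 180, so the shorter arc is 33°.

33°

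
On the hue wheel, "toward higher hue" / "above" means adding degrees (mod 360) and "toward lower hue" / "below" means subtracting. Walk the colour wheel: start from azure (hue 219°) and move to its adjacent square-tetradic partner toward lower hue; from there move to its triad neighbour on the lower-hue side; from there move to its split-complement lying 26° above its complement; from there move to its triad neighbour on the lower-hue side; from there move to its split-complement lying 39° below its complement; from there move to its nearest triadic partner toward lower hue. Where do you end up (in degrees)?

−90° (square ↓): 219 − 90 = 129°
−120° (triadic ↓): 129 − 120 = 9°
+206° (split-comp 26° ↑): 9 + 206 = 215°
−120° (triadic ↓): 215 − 120 = 95°
+141° (split-comp 39° ↓): 95 + 141 = 236°
−120° (triadic ↓): 236 − 120 = 116°

116°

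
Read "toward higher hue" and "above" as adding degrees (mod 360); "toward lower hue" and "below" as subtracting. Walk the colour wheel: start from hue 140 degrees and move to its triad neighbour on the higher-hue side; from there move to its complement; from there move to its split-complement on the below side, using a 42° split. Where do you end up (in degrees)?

140 + 120 = 260°   (triadic ↑)
260 + 180 = 440 → 440 − 360 = 80°   (complement)
80 + 138 = 218°   (split-comp 42° ↓)

218°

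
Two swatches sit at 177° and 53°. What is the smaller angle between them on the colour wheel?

|177 − 53| = 124.
124 ≤ 180, so the shorter arc is 124°.

124°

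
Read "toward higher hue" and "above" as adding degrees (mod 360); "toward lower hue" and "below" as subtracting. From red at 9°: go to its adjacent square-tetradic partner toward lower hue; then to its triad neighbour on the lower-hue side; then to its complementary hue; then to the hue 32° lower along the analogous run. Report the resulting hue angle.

307°

square ↓ −90°: 9 − 90 = -81 → -81 + 360 = 279°
triadic ↓ −120°: 279 − 120 = 159°
complement +180°: 159 + 180 = 339°
analog 32° ↓ −32°: 339 − 32 = 307°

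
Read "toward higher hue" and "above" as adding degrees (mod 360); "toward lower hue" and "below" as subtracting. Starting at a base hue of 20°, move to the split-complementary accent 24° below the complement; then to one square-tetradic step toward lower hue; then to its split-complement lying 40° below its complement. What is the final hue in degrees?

226°

20 + 156 = 176°   (split-comp 24° ↓)
176 − 90 = 86°   (square ↓)
86 + 140 = 226°   (split-comp 40° ↓)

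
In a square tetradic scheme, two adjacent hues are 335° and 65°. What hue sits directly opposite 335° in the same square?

A square tetradic scheme places four hues 90° apart; opposite corners are 180° apart.
335 + 180 = 515 → 515 − 360 = 155°

155°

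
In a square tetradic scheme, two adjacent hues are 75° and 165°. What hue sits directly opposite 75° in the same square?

A square tetradic scheme places four hues 90° apart; opposite corners are 180° apart.
75 + 180 = 255°

255°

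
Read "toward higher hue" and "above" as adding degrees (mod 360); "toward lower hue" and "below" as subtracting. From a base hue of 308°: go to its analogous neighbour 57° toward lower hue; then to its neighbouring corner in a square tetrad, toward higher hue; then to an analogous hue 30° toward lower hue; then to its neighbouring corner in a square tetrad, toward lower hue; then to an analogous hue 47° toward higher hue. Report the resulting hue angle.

308 − 57 = 251°   (analog 57° ↓)
251 + 90 = 341°   (square ↑)
341 − 30 = 311°   (analog 30° ↓)
311 − 90 = 221°   (square ↓)
221 + 47 = 268°   (analog 47° ↑)

268°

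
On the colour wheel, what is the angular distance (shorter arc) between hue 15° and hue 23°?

8°

|15 − 23| = 8.
8 ≤ 180, so the shorter arc is 8°.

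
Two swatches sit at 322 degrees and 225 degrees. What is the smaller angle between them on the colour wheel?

97°

|322 − 225| = 97.
97 ≤ 180, so the shorter arc is 97°.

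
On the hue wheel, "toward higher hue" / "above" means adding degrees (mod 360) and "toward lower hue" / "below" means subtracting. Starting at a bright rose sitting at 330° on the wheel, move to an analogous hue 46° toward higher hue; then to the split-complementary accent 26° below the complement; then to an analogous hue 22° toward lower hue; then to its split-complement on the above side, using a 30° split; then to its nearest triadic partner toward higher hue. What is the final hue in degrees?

330 + 46 = 376 → 376 − 360 = 16°   (analog 46° ↑)
16 + 154 = 170°   (split-comp 26° ↓)
170 − 22 = 148°   (analog 22° ↓)
148 + 210 = 358°   (split-comp 30° ↑)
358 + 120 = 478 → 478 − 360 = 118°   (triadic ↑)

118°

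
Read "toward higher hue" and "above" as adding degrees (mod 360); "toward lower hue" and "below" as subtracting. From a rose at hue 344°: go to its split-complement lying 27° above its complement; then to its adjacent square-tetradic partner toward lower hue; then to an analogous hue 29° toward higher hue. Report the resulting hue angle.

split-comp 27° ↑ +207°: 344 + 207 = 551 → 551 − 360 = 191°
square ↓ −90°: 191 − 90 = 101°
analog 29° ↑ +29°: 101 + 29 = 130°

130°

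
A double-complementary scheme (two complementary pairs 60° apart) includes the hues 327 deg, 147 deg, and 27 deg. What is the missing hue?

A rectangular tetradic uses two complementary pairs 60° apart: offsets 0°, 60°, 180°, 240°.
Among {27°, 147°, 327°}, 327° and 147° are a 180° pair.
The remaining hue 27° needs its own complement: 27 + 180 = 207°

207°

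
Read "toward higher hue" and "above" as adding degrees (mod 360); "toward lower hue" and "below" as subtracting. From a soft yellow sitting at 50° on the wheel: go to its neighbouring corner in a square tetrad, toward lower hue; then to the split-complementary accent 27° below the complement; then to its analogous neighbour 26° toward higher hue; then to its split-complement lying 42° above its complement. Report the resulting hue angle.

50 − 90 = -40 → -40 + 360 = 320°   (square ↓)
320 + 153 = 473 → 473 − 360 = 113°   (split-comp 27° ↓)
113 + 26 = 139°   (analog 26° ↑)
139 + 222 = 361 → 361 − 360 = 1°   (split-comp 42° ↑)

1°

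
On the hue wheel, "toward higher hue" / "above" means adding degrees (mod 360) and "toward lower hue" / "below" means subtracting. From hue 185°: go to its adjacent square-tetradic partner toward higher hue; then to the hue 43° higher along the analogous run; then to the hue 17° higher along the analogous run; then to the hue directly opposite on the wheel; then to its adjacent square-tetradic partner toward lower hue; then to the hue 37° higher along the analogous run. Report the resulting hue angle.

102°

185 + 90 = 275°   (square ↑)
275 + 43 = 318°   (analog 43° ↑)
318 + 17 = 335°   (analog 17° ↑)
335 + 180 = 515 → 515 − 360 = 155°   (complement)
155 − 90 = 65°   (square ↓)
65 + 37 = 102°   (analog 37° ↑)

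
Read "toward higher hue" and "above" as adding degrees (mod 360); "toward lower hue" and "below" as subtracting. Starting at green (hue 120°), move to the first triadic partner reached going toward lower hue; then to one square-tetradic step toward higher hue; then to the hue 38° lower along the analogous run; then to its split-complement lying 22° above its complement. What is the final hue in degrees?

254°

triadic ↓ −120°: 120 − 120 = 0°
square ↑ +90°: 0 + 90 = 90°
analog 38° ↓ −38°: 90 − 38 = 52°
split-comp 22° ↑ +202°: 52 + 202 = 254°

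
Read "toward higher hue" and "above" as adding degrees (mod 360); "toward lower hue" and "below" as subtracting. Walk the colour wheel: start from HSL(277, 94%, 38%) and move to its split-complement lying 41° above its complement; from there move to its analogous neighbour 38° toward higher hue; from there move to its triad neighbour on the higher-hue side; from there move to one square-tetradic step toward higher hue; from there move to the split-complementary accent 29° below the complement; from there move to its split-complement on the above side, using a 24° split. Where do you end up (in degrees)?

+221° (split-comp 41° ↑): 277 + 221 = 498 → 498 − 360 = 138°
+38° (analog 38° ↑): 138 + 38 = 176°
+120° (triadic ↑): 176 + 120 = 296°
+90° (square ↑): 296 + 90 = 386 → 386 − 360 = 26°
+151° (split-comp 29° ↓): 26 + 151 = 177°
+204° (split-comp 24° ↑): 177 + 204 = 381 → 381 − 360 = 21°

21°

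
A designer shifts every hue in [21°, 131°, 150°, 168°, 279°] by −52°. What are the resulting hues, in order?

21 − 52 = -31 → -31 + 360 = 329°
131 − 52 = 79°
150 − 52 = 98°
168 − 52 = 116°
279 − 52 = 227°

329°, 79°, 98°, 116°, 227°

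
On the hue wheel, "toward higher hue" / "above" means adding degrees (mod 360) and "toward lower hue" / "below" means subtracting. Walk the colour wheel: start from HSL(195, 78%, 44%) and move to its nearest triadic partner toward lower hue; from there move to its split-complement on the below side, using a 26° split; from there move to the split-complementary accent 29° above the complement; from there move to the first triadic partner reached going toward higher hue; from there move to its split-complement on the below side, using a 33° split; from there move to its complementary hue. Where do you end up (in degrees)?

165°

triadic ↓ −120°: 195 − 120 = 75°
split-comp 26° ↓ +154°: 75 + 154 = 229°
split-comp 29° ↑ +209°: 229 + 209 = 438 → 438 − 360 = 78°
triadic ↑ +120°: 78 + 120 = 198°
split-comp 33° ↓ +147°: 198 + 147 = 345°
complement +180°: 345 + 180 = 525 → 525 − 360 = 165°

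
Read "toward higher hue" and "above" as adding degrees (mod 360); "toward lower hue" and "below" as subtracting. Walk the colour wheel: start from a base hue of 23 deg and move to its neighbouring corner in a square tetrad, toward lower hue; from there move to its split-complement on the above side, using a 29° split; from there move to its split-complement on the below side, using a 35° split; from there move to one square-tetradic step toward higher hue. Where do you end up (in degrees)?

17°

square ↓ −90°: 23 − 90 = -67 → -67 + 360 = 293°
split-comp 29° ↑ +209°: 293 + 209 = 502 → 502 − 360 = 142°
split-comp 35° ↓ +145°: 142 + 145 = 287°
square ↑ +90°: 287 + 90 = 377 → 377 − 360 = 17°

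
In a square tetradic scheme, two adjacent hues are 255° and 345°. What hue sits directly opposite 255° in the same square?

75°

A square tetradic scheme places four hues 90° apart; opposite corners are 180° apart.
255 + 180 = 435 → 435 − 360 = 75°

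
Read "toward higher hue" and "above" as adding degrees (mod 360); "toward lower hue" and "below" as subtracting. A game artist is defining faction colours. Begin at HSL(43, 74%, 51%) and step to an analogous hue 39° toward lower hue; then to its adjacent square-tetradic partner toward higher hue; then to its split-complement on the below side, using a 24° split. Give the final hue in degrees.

43 − 39 = 4°   (analog 39° ↓)
4 + 90 = 94°   (square ↑)
94 + 156 = 250°   (split-comp 24° ↓)

250°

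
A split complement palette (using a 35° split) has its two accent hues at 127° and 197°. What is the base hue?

The accents sit 35° either side of the complement, so the complement is their short-arc midpoint on the wheel.
Short-arc midpoint of 127° and 197°: 162°.
Base is 180° from the complement: 162 − 180 = -18 → -18 + 360 = 342°

342°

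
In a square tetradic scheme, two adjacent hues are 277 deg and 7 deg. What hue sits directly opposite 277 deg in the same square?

A square tetradic scheme places four hues 90° apart; opposite corners are 180° apart.
277 + 180 = 457 → 457 − 360 = 97°

97°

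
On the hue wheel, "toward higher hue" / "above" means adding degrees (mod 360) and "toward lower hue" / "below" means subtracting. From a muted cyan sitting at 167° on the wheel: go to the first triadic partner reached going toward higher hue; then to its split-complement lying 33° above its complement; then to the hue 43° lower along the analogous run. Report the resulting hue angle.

+120° (triadic ↑): 167 + 120 = 287°
+213° (split-comp 33° ↑): 287 + 213 = 500 → 500 − 360 = 140°
−43° (analog 43° ↓): 140 − 43 = 97°

97°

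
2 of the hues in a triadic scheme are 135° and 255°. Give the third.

15°

A triad places three hues 120° apart.
The full set through 135° is {15°, 135°, 255°}.
Given {135°, 255°}, the missing hue is 15°.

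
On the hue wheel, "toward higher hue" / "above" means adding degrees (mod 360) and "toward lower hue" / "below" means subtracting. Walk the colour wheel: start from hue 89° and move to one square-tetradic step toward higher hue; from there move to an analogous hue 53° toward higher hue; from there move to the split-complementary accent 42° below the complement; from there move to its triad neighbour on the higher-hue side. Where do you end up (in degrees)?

square ↑ +90°: 89 + 90 = 179°
analog 53° ↑ +53°: 179 + 53 = 232°
split-comp 42° ↓ +138°: 232 + 138 = 370 → 370 − 360 = 10°
triadic ↑ +120°: 10 + 120 = 130°

130°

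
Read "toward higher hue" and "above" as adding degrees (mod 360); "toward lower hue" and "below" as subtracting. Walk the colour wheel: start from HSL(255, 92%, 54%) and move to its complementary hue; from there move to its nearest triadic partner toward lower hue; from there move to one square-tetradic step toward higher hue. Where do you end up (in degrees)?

complement +180°: 255 + 180 = 435 → 435 − 360 = 75°
triadic ↓ −120°: 75 − 120 = -45 → -45 + 360 = 315°
square ↑ +90°: 315 + 90 = 405 → 405 − 360 = 45°

45°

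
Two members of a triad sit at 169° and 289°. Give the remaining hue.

49°

A triad spaces three hues 120° apart.
The full set is {49°, 169°, 289°}.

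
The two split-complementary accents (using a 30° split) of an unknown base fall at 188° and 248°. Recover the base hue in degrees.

38°

The accents sit 30° either side of the complement, so the complement is their short-arc midpoint on the wheel.
Short-arc midpoint of 188° and 248°: 218°.
Base is 180° from the complement: 218 − 180 = 38°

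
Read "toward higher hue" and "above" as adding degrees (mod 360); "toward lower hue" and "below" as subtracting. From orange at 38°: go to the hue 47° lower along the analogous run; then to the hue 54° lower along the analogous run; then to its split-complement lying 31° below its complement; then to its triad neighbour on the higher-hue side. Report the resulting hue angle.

analog 47° ↓ −47°: 38 − 47 = -9 → -9 + 360 = 351°
analog 54° ↓ −54°: 351 − 54 = 297°
split-comp 31° ↓ +149°: 297 + 149 = 446 → 446 − 360 = 86°
triadic ↑ +120°: 86 + 120 = 206°

206°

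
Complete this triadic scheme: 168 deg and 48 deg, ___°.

A triad places three hues 120° apart.
The full set through 48° is {48°, 168°, 288°}.
Given {48°, 168°}, the missing hue is 288°.

288°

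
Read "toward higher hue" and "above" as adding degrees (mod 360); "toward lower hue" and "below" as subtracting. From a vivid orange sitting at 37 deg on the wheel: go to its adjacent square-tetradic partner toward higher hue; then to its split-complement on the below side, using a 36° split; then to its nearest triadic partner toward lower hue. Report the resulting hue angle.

151°

square ↑ +90°: 37 + 90 = 127°
split-comp 36° ↓ +144°: 127 + 144 = 271°
triadic ↓ −120°: 271 − 120 = 151°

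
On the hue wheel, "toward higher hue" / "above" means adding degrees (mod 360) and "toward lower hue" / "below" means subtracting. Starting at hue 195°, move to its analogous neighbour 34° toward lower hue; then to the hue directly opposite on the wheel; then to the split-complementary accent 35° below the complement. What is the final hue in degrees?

126°

−34° (analog 34° ↓): 195 − 34 = 161°
+180° (complement): 161 + 180 = 341°
+145° (split-comp 35° ↓): 341 + 145 = 486 → 486 − 360 = 126°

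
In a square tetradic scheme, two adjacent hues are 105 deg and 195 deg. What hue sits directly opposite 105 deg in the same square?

285°

A square tetradic scheme places four hues 90° apart; opposite corners are 180° apart.
105 + 180 = 285°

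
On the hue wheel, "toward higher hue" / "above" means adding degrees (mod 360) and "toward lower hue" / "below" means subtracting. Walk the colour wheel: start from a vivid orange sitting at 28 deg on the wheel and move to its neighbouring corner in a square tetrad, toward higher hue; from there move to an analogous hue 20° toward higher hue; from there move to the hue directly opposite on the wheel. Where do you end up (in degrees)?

square ↑ +90°: 28 + 90 = 118°
analog 20° ↑ +20°: 118 + 20 = 138°
complement +180°: 138 + 180 = 318°

318°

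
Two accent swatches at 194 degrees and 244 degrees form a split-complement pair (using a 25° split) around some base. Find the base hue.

39°

The accents sit 25° either side of the complement, so the complement is their short-arc midpoint on the wheel.
Short-arc midpoint of 194° and 244°: 219°.
Base is 180° from the complement: 219 − 180 = 39°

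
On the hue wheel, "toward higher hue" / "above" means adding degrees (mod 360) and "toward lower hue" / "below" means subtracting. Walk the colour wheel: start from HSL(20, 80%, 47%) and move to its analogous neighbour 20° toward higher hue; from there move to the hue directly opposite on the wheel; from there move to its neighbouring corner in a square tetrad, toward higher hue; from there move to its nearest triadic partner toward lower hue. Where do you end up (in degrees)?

20 + 20 = 40°   (analog 20° ↑)
40 + 180 = 220°   (complement)
220 + 90 = 310°   (square ↑)
310 − 120 = 190°   (triadic ↓)

190°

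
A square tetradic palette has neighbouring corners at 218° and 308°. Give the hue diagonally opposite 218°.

38°

A square tetradic scheme places four hues 90° apart; opposite corners are 180° apart.
218 + 180 = 398 → 398 − 360 = 38°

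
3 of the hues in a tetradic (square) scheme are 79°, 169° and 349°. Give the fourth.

A square tetradic scheme places four hues every 90°.
The full set through 79° is {79°, 169°, 259°, 349°}.
Given {79°, 169°, 349°}, the missing hue is 259°.

259°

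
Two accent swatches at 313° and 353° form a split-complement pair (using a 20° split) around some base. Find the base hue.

153°

The accents sit 20° either side of the complement, so the complement is their short-arc midpoint on the wheel.
Short-arc midpoint of 313° and 353°: 333°.
Base is 180° from the complement: 333 − 180 = 153°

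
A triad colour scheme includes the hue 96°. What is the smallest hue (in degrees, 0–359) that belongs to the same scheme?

96°

A triad places three hues 120° apart.
The full set through 96° is {96°, 216°, 336°}.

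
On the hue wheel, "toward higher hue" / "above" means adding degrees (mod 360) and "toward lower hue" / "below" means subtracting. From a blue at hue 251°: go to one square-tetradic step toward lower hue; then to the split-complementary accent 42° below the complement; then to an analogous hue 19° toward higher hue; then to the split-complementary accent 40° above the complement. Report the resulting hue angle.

178°

251 − 90 = 161°   (square ↓)
161 + 138 = 299°   (split-comp 42° ↓)
299 + 19 = 318°   (analog 19° ↑)
318 + 220 = 538 → 538 − 360 = 178°   (split-comp 40° ↑)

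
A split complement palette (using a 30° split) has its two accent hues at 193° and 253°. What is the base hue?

The accents sit 30° either side of the complement, so the complement is their short-arc midpoint on the wheel.
Short-arc midpoint of 193° and 253°: 223°.
Base is 180° from the complement: 223 − 180 = 43°

43°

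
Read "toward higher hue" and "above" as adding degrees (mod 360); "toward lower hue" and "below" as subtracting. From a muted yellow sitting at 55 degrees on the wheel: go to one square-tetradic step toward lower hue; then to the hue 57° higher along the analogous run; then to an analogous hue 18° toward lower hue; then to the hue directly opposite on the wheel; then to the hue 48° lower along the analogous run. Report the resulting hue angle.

136°

square ↓ −90°: 55 − 90 = -35 → -35 + 360 = 325°
analog 57° ↑ +57°: 325 + 57 = 382 → 382 − 360 = 22°
analog 18° ↓ −18°: 22 − 18 = 4°
complement +180°: 4 + 180 = 184°
analog 48° ↓ −48°: 184 − 48 = 136°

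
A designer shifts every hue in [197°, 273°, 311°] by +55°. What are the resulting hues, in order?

252°, 328°, 6°

197 + 55 = 252°
273 + 55 = 328°
311 + 55 = 366 → 366 − 360 = 6°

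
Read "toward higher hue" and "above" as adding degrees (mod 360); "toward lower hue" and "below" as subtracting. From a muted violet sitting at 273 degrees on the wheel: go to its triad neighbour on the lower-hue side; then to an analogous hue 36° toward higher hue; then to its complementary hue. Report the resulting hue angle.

9°

triadic ↓ −120°: 273 − 120 = 153°
analog 36° ↑ +36°: 153 + 36 = 189°
complement +180°: 189 + 180 = 369 → 369 − 360 = 9°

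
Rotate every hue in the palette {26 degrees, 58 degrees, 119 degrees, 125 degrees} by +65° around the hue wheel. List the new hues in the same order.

26 + 65 = 91°
58 + 65 = 123°
119 + 65 = 184°
125 + 65 = 190°

91°, 123°, 184°, 190°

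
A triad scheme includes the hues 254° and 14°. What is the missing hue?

A triad places three hues 120° apart.
The full set through 14° is {14°, 134°, 254°}.
Given {14°, 254°}, the missing hue is 134°.

134°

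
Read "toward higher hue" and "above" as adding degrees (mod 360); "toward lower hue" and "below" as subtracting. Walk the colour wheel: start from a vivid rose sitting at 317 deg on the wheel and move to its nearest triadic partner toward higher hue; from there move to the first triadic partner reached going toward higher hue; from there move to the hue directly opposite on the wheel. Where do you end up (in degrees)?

17°

+120° (triadic ↑): 317 + 120 = 437 → 437 − 360 = 77°
+120° (triadic ↑): 77 + 120 = 197°
+180° (complement): 197 + 180 = 377 → 377 − 360 = 17°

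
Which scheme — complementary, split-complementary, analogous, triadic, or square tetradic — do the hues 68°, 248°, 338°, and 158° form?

square tetradic

Sort the hues: 68°, 158°, 248°, 338°.
Successive gaps around the wheel: 90°, 90°, 90°, 90°.
Four hues every 90° form a square tetradic scheme.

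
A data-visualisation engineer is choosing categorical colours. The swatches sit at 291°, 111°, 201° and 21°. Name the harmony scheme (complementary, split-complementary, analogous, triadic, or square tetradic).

square tetradic

Sort the hues: 21°, 111°, 201°, 291°.
Successive gaps around the wheel: 90°, 90°, 90°, 90°.
Four hues every 90° form a square tetradic scheme.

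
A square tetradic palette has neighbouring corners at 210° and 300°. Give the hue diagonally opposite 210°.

A square tetradic scheme places four hues 90° apart; opposite corners are 180° apart.
210 + 180 = 390 → 390 − 360 = 30°

30°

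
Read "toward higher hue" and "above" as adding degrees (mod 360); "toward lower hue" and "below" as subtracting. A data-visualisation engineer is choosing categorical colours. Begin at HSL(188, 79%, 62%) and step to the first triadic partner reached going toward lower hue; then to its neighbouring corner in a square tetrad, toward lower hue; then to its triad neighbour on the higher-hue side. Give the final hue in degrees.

98°

188 − 120 = 68°   (triadic ↓)
68 − 90 = -22 → -22 + 360 = 338°   (square ↓)
338 + 120 = 458 → 458 − 360 = 98°   (triadic ↑)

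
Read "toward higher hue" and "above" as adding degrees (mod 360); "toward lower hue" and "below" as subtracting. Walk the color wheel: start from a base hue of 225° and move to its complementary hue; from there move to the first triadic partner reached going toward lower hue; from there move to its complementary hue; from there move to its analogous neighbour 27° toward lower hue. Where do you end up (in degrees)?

78°

+180° (complement): 225 + 180 = 405 → 405 − 360 = 45°
−120° (triadic ↓): 45 − 120 = -75 → -75 + 360 = 285°
+180° (complement): 285 + 180 = 465 → 465 − 360 = 105°
−27° (analog 27° ↓): 105 − 27 = 78°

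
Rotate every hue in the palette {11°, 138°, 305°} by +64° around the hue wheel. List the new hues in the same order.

75°, 202°, 9°

11 + 64 = 75°
138 + 64 = 202°
305 + 64 = 369 → 369 − 360 = 9°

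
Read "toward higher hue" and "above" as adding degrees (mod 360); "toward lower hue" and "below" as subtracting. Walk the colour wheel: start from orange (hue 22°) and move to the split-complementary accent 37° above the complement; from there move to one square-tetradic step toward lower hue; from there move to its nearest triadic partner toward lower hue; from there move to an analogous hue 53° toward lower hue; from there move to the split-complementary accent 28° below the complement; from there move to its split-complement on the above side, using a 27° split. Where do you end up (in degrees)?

335°

split-comp 37° ↑ +217°: 22 + 217 = 239°
square ↓ −90°: 239 − 90 = 149°
triadic ↓ −120°: 149 − 120 = 29°
analog 53° ↓ −53°: 29 − 53 = -24 → -24 + 360 = 336°
split-comp 28° ↓ +152°: 336 + 152 = 488 → 488 − 360 = 128°
split-comp 27° ↑ +207°: 128 + 207 = 335°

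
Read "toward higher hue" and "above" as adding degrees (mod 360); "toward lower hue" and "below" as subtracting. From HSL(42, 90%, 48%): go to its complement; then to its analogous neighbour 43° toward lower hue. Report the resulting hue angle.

+180° (complement): 42 + 180 = 222°
−43° (analog 43° ↓): 222 − 43 = 179°

179°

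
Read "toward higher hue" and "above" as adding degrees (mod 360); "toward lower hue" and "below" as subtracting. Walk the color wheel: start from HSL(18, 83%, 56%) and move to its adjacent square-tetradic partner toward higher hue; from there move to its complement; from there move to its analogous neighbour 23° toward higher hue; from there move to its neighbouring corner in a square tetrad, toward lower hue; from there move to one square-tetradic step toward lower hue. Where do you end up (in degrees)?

131°

+90° (square ↑): 18 + 90 = 108°
+180° (complement): 108 + 180 = 288°
+23° (analog 23° ↑): 288 + 23 = 311°
−90° (square ↓): 311 − 90 = 221°
−90° (square ↓): 221 − 90 = 131°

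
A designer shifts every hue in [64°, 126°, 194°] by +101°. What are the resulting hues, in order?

64 + 101 = 165°
126 + 101 = 227°
194 + 101 = 295°

165°, 227°, 295°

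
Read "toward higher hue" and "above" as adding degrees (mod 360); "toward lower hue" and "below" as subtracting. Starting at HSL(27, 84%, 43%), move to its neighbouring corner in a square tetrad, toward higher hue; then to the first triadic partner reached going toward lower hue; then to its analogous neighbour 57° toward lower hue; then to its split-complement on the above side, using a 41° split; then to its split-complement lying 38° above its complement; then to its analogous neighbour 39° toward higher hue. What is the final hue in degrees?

58°

+90° (square ↑): 27 + 90 = 117°
−120° (triadic ↓): 117 − 120 = -3 → -3 + 360 = 357°
−57° (analog 57° ↓): 357 − 57 = 300°
+221° (split-comp 41° ↑): 300 + 221 = 521 → 521 − 360 = 161°
+218° (split-comp 38° ↑): 161 + 218 = 379 → 379 − 360 = 19°
+39° (analog 39° ↑): 19 + 39 = 58°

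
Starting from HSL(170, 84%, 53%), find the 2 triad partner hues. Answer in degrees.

290° and 50°

A triad places three hues 120° apart.
170 + 120 = 290°
170 + 240 = 410 → 410 − 360 = 50°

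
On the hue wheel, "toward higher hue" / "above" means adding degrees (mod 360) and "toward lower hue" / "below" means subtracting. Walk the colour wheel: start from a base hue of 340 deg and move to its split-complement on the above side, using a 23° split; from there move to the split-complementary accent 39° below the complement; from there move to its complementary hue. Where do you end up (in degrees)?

144°

split-comp 23° ↑ +203°: 340 + 203 = 543 → 543 − 360 = 183°
split-comp 39° ↓ +141°: 183 + 141 = 324°
complement +180°: 324 + 180 = 504 → 504 − 360 = 144°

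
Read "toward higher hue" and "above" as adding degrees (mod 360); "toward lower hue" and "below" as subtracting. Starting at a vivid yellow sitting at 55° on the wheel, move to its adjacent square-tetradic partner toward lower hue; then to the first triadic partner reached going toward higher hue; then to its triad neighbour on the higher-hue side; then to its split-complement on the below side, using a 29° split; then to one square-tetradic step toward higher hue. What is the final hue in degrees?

−90° (square ↓): 55 − 90 = -35 → -35 + 360 = 325°
+120° (triadic ↑): 325 + 120 = 445 → 445 − 360 = 85°
+120° (triadic ↑): 85 + 120 = 205°
+151° (split-comp 29° ↓): 205 + 151 = 356°
+90° (square ↑): 356 + 90 = 446 → 446 − 360 = 86°

86°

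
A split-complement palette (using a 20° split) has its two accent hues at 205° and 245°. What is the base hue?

The accents sit 20° either side of the complement, so the complement is their short-arc midpoint on the wheel.
Short-arc midpoint of 205° and 245°: 225°.
Base is 180° from the complement: 225 − 180 = 45°

45°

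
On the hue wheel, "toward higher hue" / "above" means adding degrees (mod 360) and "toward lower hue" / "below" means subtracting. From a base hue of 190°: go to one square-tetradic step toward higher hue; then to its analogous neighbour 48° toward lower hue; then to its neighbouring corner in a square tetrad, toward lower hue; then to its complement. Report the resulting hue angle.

square ↑ +90°: 190 + 90 = 280°
analog 48° ↓ −48°: 280 − 48 = 232°
square ↓ −90°: 232 − 90 = 142°
complement +180°: 142 + 180 = 322°

322°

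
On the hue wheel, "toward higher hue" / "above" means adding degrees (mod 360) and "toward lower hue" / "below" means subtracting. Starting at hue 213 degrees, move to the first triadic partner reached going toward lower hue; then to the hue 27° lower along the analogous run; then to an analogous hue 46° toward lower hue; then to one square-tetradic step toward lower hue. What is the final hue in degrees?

290°

213 − 120 = 93°   (triadic ↓)
93 − 27 = 66°   (analog 27° ↓)
66 − 46 = 20°   (analog 46° ↓)
20 − 90 = -70 → -70 + 360 = 290°   (square ↓)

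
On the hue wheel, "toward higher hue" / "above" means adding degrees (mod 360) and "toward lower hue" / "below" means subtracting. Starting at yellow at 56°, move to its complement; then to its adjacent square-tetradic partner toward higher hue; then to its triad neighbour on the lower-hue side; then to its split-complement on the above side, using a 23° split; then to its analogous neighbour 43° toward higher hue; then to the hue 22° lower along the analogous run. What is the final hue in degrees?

70°

+180° (complement): 56 + 180 = 236°
+90° (square ↑): 236 + 90 = 326°
−120° (triadic ↓): 326 − 120 = 206°
+203° (split-comp 23° ↑): 206 + 203 = 409 → 409 − 360 = 49°
+43° (analog 43° ↑): 49 + 43 = 92°
−22° (analog 22° ↓): 92 − 22 = 70°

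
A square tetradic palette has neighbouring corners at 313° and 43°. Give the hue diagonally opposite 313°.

A square tetradic scheme places four hues 90° apart; opposite corners are 180° apart.
313 + 180 = 493 → 493 − 360 = 133°

133°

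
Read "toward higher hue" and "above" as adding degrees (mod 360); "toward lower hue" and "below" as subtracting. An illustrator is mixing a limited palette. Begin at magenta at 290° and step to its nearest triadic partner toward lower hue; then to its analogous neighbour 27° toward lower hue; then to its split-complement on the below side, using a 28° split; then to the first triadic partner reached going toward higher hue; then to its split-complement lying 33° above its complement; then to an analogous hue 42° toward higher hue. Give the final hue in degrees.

290 − 120 = 170°   (triadic ↓)
170 − 27 = 143°   (analog 27° ↓)
143 + 152 = 295°   (split-comp 28° ↓)
295 + 120 = 415 → 415 − 360 = 55°   (triadic ↑)
55 + 213 = 268°   (split-comp 33° ↑)
268 + 42 = 310°   (analog 42° ↑)

310°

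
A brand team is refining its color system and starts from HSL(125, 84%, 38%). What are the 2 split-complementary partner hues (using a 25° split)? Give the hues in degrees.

Complement of 125 deg: 125 + 180 = 305°
305 − 25 = 280°
305 + 25 = 330°

280° and 330°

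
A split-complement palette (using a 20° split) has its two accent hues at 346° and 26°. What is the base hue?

The accents sit 20° either side of the complement, so the complement is their short-arc midpoint on the wheel.
Short-arc midpoint of 346° and 26°: 6°.
Base is 180° from the complement: 6 − 180 = -174 → -174 + 360 = 186°

186°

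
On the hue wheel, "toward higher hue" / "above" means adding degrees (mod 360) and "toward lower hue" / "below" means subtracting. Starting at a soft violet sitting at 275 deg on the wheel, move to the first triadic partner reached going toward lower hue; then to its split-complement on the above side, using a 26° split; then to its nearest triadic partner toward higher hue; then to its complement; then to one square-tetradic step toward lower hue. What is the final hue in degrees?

−120° (triadic ↓): 275 − 120 = 155°
+206° (split-comp 26° ↑): 155 + 206 = 361 → 361 − 360 = 1°
+120° (triadic ↑): 1 + 120 = 121°
+180° (complement): 121 + 180 = 301°
−90° (square ↓): 301 − 90 = 211°

211°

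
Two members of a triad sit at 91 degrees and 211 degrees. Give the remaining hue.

331°

A triad spaces three hues 120° apart.
The full set is {91°, 211°, 331°}.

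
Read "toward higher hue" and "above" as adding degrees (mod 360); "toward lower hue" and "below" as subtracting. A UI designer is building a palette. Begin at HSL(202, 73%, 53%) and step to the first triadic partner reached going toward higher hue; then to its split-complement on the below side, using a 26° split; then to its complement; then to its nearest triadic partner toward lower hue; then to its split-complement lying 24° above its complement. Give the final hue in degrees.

20°

202 + 120 = 322°   (triadic ↑)
322 + 154 = 476 → 476 − 360 = 116°   (split-comp 26° ↓)
116 + 180 = 296°   (complement)
296 − 120 = 176°   (triadic ↓)
176 + 204 = 380 → 380 − 360 = 20°   (split-comp 24° ↑)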